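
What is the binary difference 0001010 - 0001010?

Method 1 - Direct subtraction (column by column from the right: bit − bit − borrow-in; if negative, add 2 and borrow 1 from the next column):
borrow: 0000000
        0001010
-       0001010
---------------
        0000000

Method 2 - Add two's complement:
Two's complement of 0001010: invert → 1110101, add 1 → 1110110
  0001010
+ 1110110
---------
 10000000  (end carry out of the top bit = 1)
Discarding the end carry: 0000000
Decimal check:
  0001010 = 8 + 2 = 10
  0001010 = 8 + 2 = 10
  10 - 10 = 0, and 0000000 = 0 ✓



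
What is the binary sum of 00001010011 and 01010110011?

Add column by column from the right: bit + bit + carry-in; write the sum mod 2, carry 1 when the sum is 2 or 3.
carry:  00111100110
        00001010011
+       01010110011
-------------------
       001100000110
(the carry out of the leftmost column, 0, becomes the leading bit)
Decimal check:
  00001010011 = 64 + 16 + 2 + 1 = 83
  01010110011 = 512 + 128 + 32 + 16 + 2 + 1 = 691
  83 + 691 = 774, and 001100000110 = 512 + 256 + 4 + 2 = 774 ✓



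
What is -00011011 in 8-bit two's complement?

Original: 00011011
Step 1 - Invert all bits: 11100100
Step 2 - Add 1: 11100101
Verification: 00011011 + 11100101 = 100000000; discarding the end carry (carry out of the top bit) leaves the 8-bit value 00000000, as required for x + (-x)



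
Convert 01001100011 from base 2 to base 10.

Sum of powers of 2 for each 1-bit:
2^0 + 2^1 + 2^5 + 2^6 + 2^9
= 1 + 2 + 32 + 64 + 512
= 611



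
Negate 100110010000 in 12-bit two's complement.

Original (sign bit 1, negative): 100110010000
Step 1 - Invert all bits: 011001101111
Step 2 - Add 1: 011001110000
Verification: 100110010000 + 011001110000 = 1000000000000; discarding the end carry (carry out of the top bit) leaves the 12-bit value 000000000000, as required for x + (-x)



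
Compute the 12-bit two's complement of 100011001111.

Original (sign bit 1, negative): 100011001111
Step 1 - Invert all bits: 011100110000
Step 2 - Add 1: 011100110001
Verification: 100011001111 + 011100110001 = 1000000000000; discarding the end carry (carry out of the top bit) leaves the 12-bit value 000000000000, as required for x + (-x)



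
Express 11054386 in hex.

Using repeated division by 16 (digits 10–15 are A–F):
11054386 ÷ 16 = 690899 remainder 2
690899 ÷ 16 = 43181 remainder 3
43181 ÷ 16 = 2698 remainder 13 (D)
2698 ÷ 16 = 168 remainder 10 (A)
168 ÷ 16 = 10 remainder 8
10 ÷ 16 = 0 remainder 10 (A)
Reading remainders bottom to top: A8AD32



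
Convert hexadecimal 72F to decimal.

Expand by place value (powers of 16):
Digit values: F = 15
72F = 7 × 16^2 + 2 × 16^1 + 15 × 16^0
= 7 × 256 + 2 × 16 + 15 × 1
= 1792 + 32 + 15
= 1839



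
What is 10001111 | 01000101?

OR: 1 when either bit is 1
  10001111
| 01000101
----------
  11001111
Decimal: 143 | 69 = 207



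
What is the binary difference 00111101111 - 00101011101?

Method 1 - Direct subtraction (column by column from the right: bit − bit − borrow-in; if negative, add 2 and borrow 1 from the next column):
borrow: 00000100000
        00111101111
-       00101011101
-------------------
        00010010010

Method 2 - Add two's complement:
Two's complement of 00101011101: invert → 11010100010, add 1 → 11010100011
  00111101111
+ 11010100011
-------------
 100010010010  (end carry out of the top bit = 1)
Discarding the end carry: 00010010010
Decimal check:
  00111101111 = 256 + 128 + 64 + 32 + 8 + 4 + 2 + 1 = 495
  00101011101 = 256 + 64 + 16 + 8 + 4 + 1 = 349
  495 - 349 = 146, and 00010010010 = 128 + 16 + 2 = 146 ✓



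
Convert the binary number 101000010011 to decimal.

Sum of powers of 2 for each 1-bit:
2^0 + 2^1 + 2^4 + 2^9 + 2^11
= 1 + 2 + 16 + 512 + 2048
= 2579



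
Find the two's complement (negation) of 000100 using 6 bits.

Original: 000100
Step 1 - Invert all bits: 111011
Step 2 - Add 1: 111100
Verification: 000100 + 111100 = 1000000; discarding the end carry (carry out of the top bit) leaves the 6-bit value 000000, as required for x + (-x)



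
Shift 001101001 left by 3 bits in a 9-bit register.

Original: 001101001 (decimal 105)
Shift left by 3 positions
Append 3 zeros on the right and drop the 3 high bits that overflow the 9-bit width
Result: 101001000 (decimal 328)
Equivalent: 105 << 3 = 105 × 2^3 = 840, truncated to 9 bits = 328



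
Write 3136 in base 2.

Using repeated division by 2:
3136 ÷ 2 = 1568 remainder 0
1568 ÷ 2 = 784 remainder 0
784 ÷ 2 = 392 remainder 0
392 ÷ 2 = 196 remainder 0
196 ÷ 2 = 98 remainder 0
98 ÷ 2 = 49 remainder 0
49 ÷ 2 = 24 remainder 1
24 ÷ 2 = 12 remainder 0
12 ÷ 2 = 6 remainder 0
6 ÷ 2 = 3 remainder 0
3 ÷ 2 = 1 remainder 1
1 ÷ 2 = 0 remainder 1
Reading remainders bottom to top: 110001000000



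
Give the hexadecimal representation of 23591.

Using repeated division by 16 (digits 10–15 are A–F):
23591 ÷ 16 = 1474 remainder 7
1474 ÷ 16 = 92 remainder 2
92 ÷ 16 = 5 remainder 12 (C)
5 ÷ 16 = 0 remainder 5
Reading remainders bottom to top: 5C27



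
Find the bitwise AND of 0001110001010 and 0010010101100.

AND: 1 only when both bits are 1
  0001110001010
& 0010010101100
---------------
  0000010001000
Decimal: 906 & 1196 = 136



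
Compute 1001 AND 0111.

AND: 1 only when both bits are 1
  1001
& 0111
------
  0001
Decimal: 9 & 7 = 1



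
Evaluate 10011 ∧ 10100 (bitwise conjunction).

AND: 1 only when both bits are 1
  10011
& 10100
-------
  10000
Decimal: 19 & 20 = 16



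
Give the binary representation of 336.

Using repeated division by 2:
336 ÷ 2 = 168 remainder 0
168 ÷ 2 = 84 remainder 0
84 ÷ 2 = 42 remainder 0
42 ÷ 2 = 21 remainder 0
21 ÷ 2 = 10 remainder 1
10 ÷ 2 = 5 remainder 0
5 ÷ 2 = 2 remainder 1
2 ÷ 2 = 1 remainder 0
1 ÷ 2 = 0 remainder 1
Reading remainders bottom to top: 101010000



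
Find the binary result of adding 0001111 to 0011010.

Add column by column from the right: bit + bit + carry-in; write the sum mod 2, carry 1 when the sum is 2 or 3.
carry:  0111100
        0001111
+       0011010
---------------
       00101001
(the carry out of the leftmost column, 0, becomes the leading bit)
Decimal check:
  0001111 = 8 + 4 + 2 + 1 = 15
  0011010 = 16 + 8 + 2 = 26
  15 + 26 = 41, and 00101001 = 32 + 8 + 1 = 41 ✓



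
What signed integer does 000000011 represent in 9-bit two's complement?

Binary: 000000011
Sign bit: 0 (non-negative)
Read directly as an unsigned value:
000000011 = 2 + 1 = 3
Value: 3



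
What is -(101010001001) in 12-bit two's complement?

Original (sign bit 1, negative): 101010001001
Step 1 - Invert all bits: 010101110110
Step 2 - Add 1: 010101110111
Verification: 101010001001 + 010101110111 = 1000000000000; discarding the end carry (carry out of the top bit) leaves the 12-bit value 000000000000, as required for x + (-x)



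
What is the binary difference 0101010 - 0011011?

Method 1 - Direct subtraction (column by column from the right: bit − bit − borrow-in; if negative, add 2 and borrow 1 from the next column):
borrow: 0111110
        0101010
-       0011011
---------------
        0001111

Method 2 - Add two's complement:
Two's complement of 0011011: invert → 1100100, add 1 → 1100101
  0101010
+ 1100101
---------
 10001111  (end carry out of the top bit = 1)
Discarding the end carry: 0001111
Decimal check:
  0101010 = 32 + 8 + 2 = 42
  0011011 = 16 + 8 + 2 + 1 = 27
  42 - 27 = 15, and 0001111 = 8 + 4 + 2 + 1 = 15 ✓



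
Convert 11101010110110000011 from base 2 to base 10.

Sum of powers of 2 for each 1-bit:
2^0 + 2^1 + 2^7 + 2^8 + 2^10 + 2^11 + 2^13 + 2^15 + 2^17 + 2^18 + 2^19
= 1 + 2 + 128 + 256 + 1024 + 2048 + 8192 + 32768 + 131072 + 262144 + 524288
= 961923



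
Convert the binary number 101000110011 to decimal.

Sum of powers of 2 for each 1-bit:
2^0 + 2^1 + 2^4 + 2^5 + 2^9 + 2^11
= 1 + 2 + 16 + 32 + 512 + 2048
= 2611



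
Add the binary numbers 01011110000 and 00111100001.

Add column by column from the right: bit + bit + carry-in; write the sum mod 2, carry 1 when the sum is 2 or 3.
carry:  11111000000
        01011110000
+       00111100001
-------------------
       010011010001
(the carry out of the leftmost column, 0, becomes the leading bit)
Decimal check:
  01011110000 = 512 + 128 + 64 + 32 + 16 = 752
  00111100001 = 256 + 128 + 64 + 32 + 1 = 481
  752 + 481 = 1233, and 010011010001 = 1024 + 128 + 64 + 16 + 1 = 1233 ✓



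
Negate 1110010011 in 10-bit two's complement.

Original (sign bit 1, negative): 1110010011
Step 1 - Invert all bits: 0001101100
Step 2 - Add 1: 0001101101
Verification: 1110010011 + 0001101101 = 10000000000; discarding the end carry (carry out of the top bit) leaves the 10-bit value 0000000000, as required for x + (-x)



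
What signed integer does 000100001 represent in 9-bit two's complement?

Binary: 000100001
Sign bit: 0 (non-negative)
Read directly as an unsigned value:
000100001 = 32 + 1 = 33
Value: 33



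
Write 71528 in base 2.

Using repeated division by 2:
71528 ÷ 2 = 35764 remainder 0
35764 ÷ 2 = 17882 remainder 0
17882 ÷ 2 = 8941 remainder 0
8941 ÷ 2 = 4470 remainder 1
4470 ÷ 2 = 2235 remainder 0
2235 ÷ 2 = 1117 remainder 1
1117 ÷ 2 = 558 remainder 1
558 ÷ 2 = 279 remainder 0
279 ÷ 2 = 139 remainder 1
139 ÷ 2 = 69 remainder 1
69 ÷ 2 = 34 remainder 1
34 ÷ 2 = 17 remainder 0
17 ÷ 2 = 8 remainder 1
8 ÷ 2 = 4 remainder 0
4 ÷ 2 = 2 remainder 0
2 ÷ 2 = 1 remainder 0
1 ÷ 2 = 0 remainder 1
Reading remainders bottom to top: 10001011101101000



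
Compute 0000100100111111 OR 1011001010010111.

OR: 1 when either bit is 1
  0000100100111111
| 1011001010010111
------------------
  1011101110111111
Decimal: 2367 | 45719 = 48063



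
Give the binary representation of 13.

Using repeated division by 2:
13 ÷ 2 = 6 remainder 1
6 ÷ 2 = 3 remainder 0
3 ÷ 2 = 1 remainder 1
1 ÷ 2 = 0 remainder 1
Reading remainders bottom to top: 1101



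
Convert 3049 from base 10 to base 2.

Using repeated division by 2:
3049 ÷ 2 = 1524 remainder 1
1524 ÷ 2 = 762 remainder 0
762 ÷ 2 = 381 remainder 0
381 ÷ 2 = 190 remainder 1
190 ÷ 2 = 95 remainder 0
95 ÷ 2 = 47 remainder 1
47 ÷ 2 = 23 remainder 1
23 ÷ 2 = 11 remainder 1
11 ÷ 2 = 5 remainder 1
5 ÷ 2 = 2 remainder 1
2 ÷ 2 = 1 remainder 0
1 ÷ 2 = 0 remainder 1
Reading remainders bottom to top: 101111101001



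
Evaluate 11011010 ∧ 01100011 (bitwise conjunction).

AND: 1 only when both bits are 1
  11011010
& 01100011
----------
  01000010
Decimal: 218 & 99 = 66



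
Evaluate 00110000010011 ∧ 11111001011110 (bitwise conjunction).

AND: 1 only when both bits are 1
  00110000010011
& 11111001011110
----------------
  00110000010010
Decimal: 3091 & 15966 = 3090



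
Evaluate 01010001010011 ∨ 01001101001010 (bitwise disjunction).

OR: 1 when either bit is 1
  01010001010011
| 01001101001010
----------------
  01011101011011
Decimal: 5203 | 4938 = 5979



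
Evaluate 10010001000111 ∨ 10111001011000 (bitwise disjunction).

OR: 1 when either bit is 1
  10010001000111
| 10111001011000
----------------
  10111001011111
Decimal: 9287 | 11864 = 11871



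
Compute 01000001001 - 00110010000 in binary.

Method 1 - Direct subtraction (column by column from the right: bit − bit − borrow-in; if negative, add 2 and borrow 1 from the next column):
borrow: 01111100000
        01000001001
-       00110010000
-------------------
        00001111001

Method 2 - Add two's complement:
Two's complement of 00110010000: invert → 11001101111, add 1 → 11001110000
  01000001001
+ 11001110000
-------------
 100001111001  (end carry out of the top bit = 1)
Discarding the end carry: 00001111001
Decimal check:
  01000001001 = 512 + 8 + 1 = 521
  00110010000 = 256 + 128 + 16 = 400
  521 - 400 = 121, and 00001111001 = 64 + 32 + 16 + 8 + 1 = 121 ✓



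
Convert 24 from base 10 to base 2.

Using repeated division by 2:
24 ÷ 2 = 12 remainder 0
12 ÷ 2 = 6 remainder 0
6 ÷ 2 = 3 remainder 0
3 ÷ 2 = 1 remainder 1
1 ÷ 2 = 0 remainder 1
Reading remainders bottom to top: 11000



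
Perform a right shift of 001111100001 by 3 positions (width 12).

Original: 001111100001 (decimal 993)
Shift right by 3 positions
Drop the 3 low bits; fill with zeros on the left
Result: 000001111100 (decimal 124)
Equivalent: 993 >> 3 = 993 ÷ 2^3 = 124



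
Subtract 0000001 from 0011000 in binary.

Method 1 - Direct subtraction (column by column from the right: bit − bit − borrow-in; if negative, add 2 and borrow 1 from the next column):
borrow: 0001110
        0011000
-       0000001
---------------
        0010111

Method 2 - Add two's complement:
Two's complement of 0000001: invert → 1111110, add 1 → 1111111
  0011000
+ 1111111
---------
 10010111  (end carry out of the top bit = 1)
Discarding the end carry: 0010111
Decimal check:
  0011000 = 16 + 8 = 24
  0000001 = 1
  24 - 1 = 23, and 0010111 = 16 + 4 + 2 + 1 = 23 ✓



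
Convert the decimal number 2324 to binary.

Using repeated division by 2:
2324 ÷ 2 = 1162 remainder 0
1162 ÷ 2 = 581 remainder 0
581 ÷ 2 = 290 remainder 1
290 ÷ 2 = 145 remainder 0
145 ÷ 2 = 72 remainder 1
72 ÷ 2 = 36 remainder 0
36 ÷ 2 = 18 remainder 0
18 ÷ 2 = 9 remainder 0
9 ÷ 2 = 4 remainder 1
4 ÷ 2 = 2 remainder 0
2 ÷ 2 = 1 remainder 0
1 ÷ 2 = 0 remainder 1
Reading remainders bottom to top: 100100010100



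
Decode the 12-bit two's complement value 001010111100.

Binary: 001010111100
Sign bit: 0 (non-negative)
Read directly as an unsigned value:
001010111100 = 512 + 128 + 32 + 16 + 8 + 4 = 700
Value: 700



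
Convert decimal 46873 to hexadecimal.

Using repeated division by 16 (digits 10–15 are A–F):
46873 ÷ 16 = 2929 remainder 9
2929 ÷ 16 = 183 remainder 1
183 ÷ 16 = 11 remainder 7
11 ÷ 16 = 0 remainder 11 (B)
Reading remainders bottom to top: B719



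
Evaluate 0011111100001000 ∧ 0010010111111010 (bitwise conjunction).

AND: 1 only when both bits are 1
  0011111100001000
& 0010010111111010
------------------
  0010010100001000
Decimal: 16136 & 9722 = 9480



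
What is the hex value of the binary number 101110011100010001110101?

Group into 4-bit nibbles from right:
  1011 = B
  1001 = 9
  1100 = C
  0100 = 4
  0111 = 7
  0101 = 5
Result: B9C475



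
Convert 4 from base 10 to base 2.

Using repeated division by 2:
4 ÷ 2 = 2 remainder 0
2 ÷ 2 = 1 remainder 0
1 ÷ 2 = 0 remainder 1
Reading remainders bottom to top: 100



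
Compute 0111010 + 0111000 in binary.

Add column by column from the right: bit + bit + carry-in; write the sum mod 2, carry 1 when the sum is 2 or 3.
carry:  1110000
        0111010
+       0111000
---------------
       01110010
(the carry out of the leftmost column, 0, becomes the leading bit)
Decimal check:
  0111010 = 32 + 16 + 8 + 2 = 58
  0111000 = 32 + 16 + 8 = 56
  58 + 56 = 114, and 01110010 = 64 + 32 + 16 + 2 = 114 ✓



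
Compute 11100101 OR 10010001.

OR: 1 when either bit is 1
  11100101
| 10010001
----------
  11110101
Decimal: 229 | 145 = 245



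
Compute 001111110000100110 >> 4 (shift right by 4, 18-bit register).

Original: 001111110000100110 (decimal 64550)
Shift right by 4 positions
Drop the 4 low bits; fill with zeros on the left
Result: 000000111111000010 (decimal 4034)
Equivalent: 64550 >> 4 = 64550 ÷ 2^4 = 4034



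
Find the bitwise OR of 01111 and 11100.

OR: 1 when either bit is 1
  01111
| 11100
-------
  11111
Decimal: 15 | 28 = 31



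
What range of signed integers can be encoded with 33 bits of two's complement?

For 33-bit two's complement:
Minimum: -2^32 = -4294967296
Maximum: 2^32 - 1 = 4294967295



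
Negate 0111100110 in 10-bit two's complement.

Original: 0111100110
Step 1 - Invert all bits: 1000011001
Step 2 - Add 1: 1000011010
Verification: 0111100110 + 1000011010 = 10000000000; discarding the end carry (carry out of the top bit) leaves the 10-bit value 0000000000, as required for x + (-x)



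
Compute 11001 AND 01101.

AND: 1 only when both bits are 1
  11001
& 01101
-------
  01001
Decimal: 25 & 13 = 9



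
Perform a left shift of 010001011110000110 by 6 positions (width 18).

Original: 010001011110000110 (decimal 71558)
Shift left by 6 positions
Append 6 zeros on the right and drop the 6 high bits that overflow the 18-bit width
Result: 011110000110000000 (decimal 123264)
Equivalent: 71558 << 6 = 71558 × 2^6 = 4579712, truncated to 18 bits = 123264



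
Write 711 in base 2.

Using repeated division by 2:
711 ÷ 2 = 355 remainder 1
355 ÷ 2 = 177 remainder 1
177 ÷ 2 = 88 remainder 1
88 ÷ 2 = 44 remainder 0
44 ÷ 2 = 22 remainder 0
22 ÷ 2 = 11 remainder 0
11 ÷ 2 = 5 remainder 1
5 ÷ 2 = 2 remainder 1
2 ÷ 2 = 1 remainder 0
1 ÷ 2 = 0 remainder 1
Reading remainders bottom to top: 1011000111



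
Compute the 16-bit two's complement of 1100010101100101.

Original (sign bit 1, negative): 1100010101100101
Step 1 - Invert all bits: 0011101010011010
Step 2 - Add 1: 0011101010011011
Verification: 1100010101100101 + 0011101010011011 = 10000000000000000; discarding the end carry (carry out of the top bit) leaves the 16-bit value 0000000000000000, as required for x + (-x)



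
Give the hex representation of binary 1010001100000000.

Group into 4-bit nibbles from right:
  1010 = A
  0011 = 3
  0000 = 0
  0000 = 0
Result: A300



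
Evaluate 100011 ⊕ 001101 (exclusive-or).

XOR: 1 when bits differ
  100011
^ 001101
--------
  101110
Decimal: 35 ^ 13 = 46



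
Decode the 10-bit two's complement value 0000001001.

Binary: 0000001001
Sign bit: 0 (non-negative)
Read directly as an unsigned value:
0000001001 = 8 + 1 = 9
Value: 9



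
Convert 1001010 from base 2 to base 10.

Sum of powers of 2 for each 1-bit:
2^1 + 2^3 + 2^6
= 2 + 8 + 64
= 74



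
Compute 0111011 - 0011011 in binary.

Method 1 - Direct subtraction (column by column from the right: bit − bit − borrow-in; if negative, add 2 and borrow 1 from the next column):
borrow: 0000000
        0111011
-       0011011
---------------
        0100000

Method 2 - Add two's complement:
Two's complement of 0011011: invert → 1100100, add 1 → 1100101
  0111011
+ 1100101
---------
 10100000  (end carry out of the top bit = 1)
Discarding the end carry: 0100000
Decimal check:
  0111011 = 32 + 16 + 8 + 2 + 1 = 59
  0011011 = 16 + 8 + 2 + 1 = 27
  59 - 27 = 32, and 0100000 = 32 ✓



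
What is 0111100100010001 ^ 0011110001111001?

XOR: 1 when bits differ
  0111100100010001
^ 0011110001111001
------------------
  0100010101101000
Decimal: 30993 ^ 15481 = 17768



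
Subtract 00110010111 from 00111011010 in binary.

Method 1 - Direct subtraction (column by column from the right: bit − bit − borrow-in; if negative, add 2 and borrow 1 from the next column):
borrow: 00000001110
        00111011010
-       00110010111
-------------------
        00001000011

Method 2 - Add two's complement:
Two's complement of 00110010111: invert → 11001101000, add 1 → 11001101001
  00111011010
+ 11001101001
-------------
 100001000011  (end carry out of the top bit = 1)
Discarding the end carry: 00001000011
Decimal check:
  00111011010 = 256 + 128 + 64 + 16 + 8 + 2 = 474
  00110010111 = 256 + 128 + 16 + 4 + 2 + 1 = 407
  474 - 407 = 67, and 00001000011 = 64 + 2 + 1 = 67 ✓



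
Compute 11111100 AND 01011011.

AND: 1 only when both bits are 1
  11111100
& 01011011
----------
  01011000
Decimal: 252 & 91 = 88



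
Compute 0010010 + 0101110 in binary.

Add column by column from the right: bit + bit + carry-in; write the sum mod 2, carry 1 when the sum is 2 or 3.
carry:  1111100
        0010010
+       0101110
---------------
       01000000
(the carry out of the leftmost column, 0, becomes the leading bit)
Decimal check:
  0010010 = 16 + 2 = 18
  0101110 = 32 + 8 + 4 + 2 = 46
  18 + 46 = 64, and 01000000 = 64 ✓



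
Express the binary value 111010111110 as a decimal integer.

Sum of powers of 2 for each 1-bit:
2^1 + 2^2 + 2^3 + 2^4 + 2^5 + 2^7 + 2^9 + 2^10 + 2^11
= 2 + 4 + 8 + 16 + 32 + 128 + 512 + 1024 + 2048
= 3774



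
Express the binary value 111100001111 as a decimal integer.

Sum of powers of 2 for each 1-bit:
2^0 + 2^1 + 2^2 + 2^3 + 2^8 + 2^9 + 2^10 + 2^11
= 1 + 2 + 4 + 8 + 256 + 512 + 1024 + 2048
= 3855



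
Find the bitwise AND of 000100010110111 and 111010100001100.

AND: 1 only when both bits are 1
  000100010110111
& 111010100001100
-----------------
  000000000000100
Decimal: 2231 & 29964 = 4



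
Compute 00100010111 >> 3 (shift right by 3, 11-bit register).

Original: 00100010111 (decimal 279)
Shift right by 3 positions
Drop the 3 low bits; fill with zeros on the left
Result: 00000100010 (decimal 34)
Equivalent: 279 >> 3 = 279 ÷ 2^3 = 34



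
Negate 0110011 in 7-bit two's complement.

Original: 0110011
Step 1 - Invert all bits: 1001100
Step 2 - Add 1: 1001101
Verification: 0110011 + 1001101 = 10000000; discarding the end carry (carry out of the top bit) leaves the 7-bit value 0000000, as required for x + (-x)



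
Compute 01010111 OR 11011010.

OR: 1 when either bit is 1
  01010111
| 11011010
----------
  11011111
Decimal: 87 | 218 = 223



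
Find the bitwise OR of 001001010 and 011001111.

OR: 1 when either bit is 1
  001001010
| 011001111
-----------
  011001111
Decimal: 74 | 207 = 207



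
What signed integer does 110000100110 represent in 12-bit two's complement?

Binary: 110000100110
Sign bit: 1 (negative)
Invert: 001111011001
Add 1:  001111011010
Magnitude: 001111011010 = 512 + 256 + 128 + 64 + 16 + 8 + 2 = 986
Value: -986



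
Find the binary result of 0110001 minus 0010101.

Method 1 - Direct subtraction (column by column from the right: bit − bit − borrow-in; if negative, add 2 and borrow 1 from the next column):
borrow: 0111000
        0110001
-       0010101
---------------
        0011100

Method 2 - Add two's complement:
Two's complement of 0010101: invert → 1101010, add 1 → 1101011
  0110001
+ 1101011
---------
 10011100  (end carry out of the top bit = 1)
Discarding the end carry: 0011100
Decimal check:
  0110001 = 32 + 16 + 1 = 49
  0010101 = 16 + 4 + 1 = 21
  49 - 21 = 28, and 0011100 = 16 + 8 + 4 = 28 ✓



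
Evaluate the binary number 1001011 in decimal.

Sum of powers of 2 for each 1-bit:
2^0 + 2^1 + 2^3 + 2^6
= 1 + 2 + 8 + 64
= 75



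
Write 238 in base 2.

Using repeated division by 2:
238 ÷ 2 = 119 remainder 0
119 ÷ 2 = 59 remainder 1
59 ÷ 2 = 29 remainder 1
29 ÷ 2 = 14 remainder 1
14 ÷ 2 = 7 remainder 0
7 ÷ 2 = 3 remainder 1
3 ÷ 2 = 1 remainder 1
1 ÷ 2 = 0 remainder 1
Reading remainders bottom to top: 11101110



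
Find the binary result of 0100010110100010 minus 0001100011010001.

Method 1 - Direct subtraction (column by column from the right: bit − bit − borrow-in; if negative, add 2 and borrow 1 from the next column):
borrow: 0111000110100010
        0100010110100010
-       0001100011010001
------------------------
        0010110011010001

Method 2 - Add two's complement:
Two's complement of 0001100011010001: invert → 1110011100101110, add 1 → 1110011100101111
  0100010110100010
+ 1110011100101111
------------------
 10010110011010001  (end carry out of the top bit = 1)
Discarding the end carry: 0010110011010001
Decimal check:
  0100010110100010 = 16384 + 1024 + 256 + 128 + 32 + 2 = 17826
  0001100011010001 = 4096 + 2048 + 128 + 64 + 16 + 1 = 6353
  17826 - 6353 = 11473, and 0010110011010001 = 8192 + 2048 + 1024 + 128 + 64 + 16 + 1 = 11473 ✓



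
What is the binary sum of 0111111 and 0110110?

Add column by column from the right: bit + bit + carry-in; write the sum mod 2, carry 1 when the sum is 2 or 3.
carry:  1111100
        0111111
+       0110110
---------------
       01110101
(the carry out of the leftmost column, 0, becomes the leading bit)
Decimal check:
  0111111 = 32 + 16 + 8 + 4 + 2 + 1 = 63
  0110110 = 32 + 16 + 4 + 2 = 54
  63 + 54 = 117, and 01110101 = 64 + 32 + 16 + 4 + 1 = 117 ✓



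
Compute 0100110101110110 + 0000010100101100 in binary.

Add column by column from the right: bit + bit + carry-in; write the sum mod 2, carry 1 when the sum is 2 or 3.
carry:  0001101011111000
        0100110101110110
+       0000010100101100
------------------------
       00101001010100010
(the carry out of the leftmost column, 0, becomes the leading bit)
Decimal check:
  0100110101110110 = 16384 + 2048 + 1024 + 256 + 64 + 32 + 16 + 4 + 2 = 19830
  0000010100101100 = 1024 + 256 + 32 + 8 + 4 = 1324
  19830 + 1324 = 21154, and 00101001010100010 = 16384 + 4096 + 512 + 128 + 32 + 2 = 21154 ✓



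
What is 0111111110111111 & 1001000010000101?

AND: 1 only when both bits are 1
  0111111110111111
& 1001000010000101
------------------
  0001000010000101
Decimal: 32703 & 36997 = 4229



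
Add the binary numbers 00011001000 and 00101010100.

Add column by column from the right: bit + bit + carry-in; write the sum mod 2, carry 1 when the sum is 2 or 3.
carry:  01110000000
        00011001000
+       00101010100
-------------------
       001000011100
(the carry out of the leftmost column, 0, becomes the leading bit)
Decimal check:
  00011001000 = 128 + 64 + 8 = 200
  00101010100 = 256 + 64 + 16 + 4 = 340
  200 + 340 = 540, and 001000011100 = 512 + 16 + 8 + 4 = 540 ✓



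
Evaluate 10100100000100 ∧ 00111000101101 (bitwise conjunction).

AND: 1 only when both bits are 1
  10100100000100
& 00111000101101
----------------
  00100000000100
Decimal: 10500 & 3629 = 2052



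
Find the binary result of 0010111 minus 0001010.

Method 1 - Direct subtraction (column by column from the right: bit − bit − borrow-in; if negative, add 2 and borrow 1 from the next column):
borrow: 0010000
        0010111
-       0001010
---------------
        0001101

Method 2 - Add two's complement:
Two's complement of 0001010: invert → 1110101, add 1 → 1110110
  0010111
+ 1110110
---------
 10001101  (end carry out of the top bit = 1)
Discarding the end carry: 0001101
Decimal check:
  0010111 = 16 + 4 + 2 + 1 = 23
  0001010 = 8 + 2 = 10
  23 - 10 = 13, and 0001101 = 8 + 4 + 1 = 13 ✓



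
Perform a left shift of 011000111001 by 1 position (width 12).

Original: 011000111001 (decimal 1593)
Shift left by 1 position
Append 1 zero on the right
Result: 110001110010 (decimal 3186)
Equivalent: 1593 << 1 = 1593 × 2^1 = 3186



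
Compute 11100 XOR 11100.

XOR: 1 when bits differ
  11100
^ 11100
-------
  00000
Decimal: 28 ^ 28 = 0



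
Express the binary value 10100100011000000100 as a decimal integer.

Sum of powers of 2 for each 1-bit:
2^2 + 2^9 + 2^10 + 2^14 + 2^17 + 2^19
= 4 + 512 + 1024 + 16384 + 131072 + 524288
= 673284



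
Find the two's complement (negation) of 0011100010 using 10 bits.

Original: 0011100010
Step 1 - Invert all bits: 1100011101
Step 2 - Add 1: 1100011110
Verification: 0011100010 + 1100011110 = 10000000000; discarding the end carry (carry out of the top bit) leaves the 10-bit value 0000000000, as required for x + (-x)



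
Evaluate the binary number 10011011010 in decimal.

Sum of powers of 2 for each 1-bit:
2^1 + 2^3 + 2^4 + 2^6 + 2^7 + 2^10
= 2 + 8 + 16 + 64 + 128 + 1024
= 1242



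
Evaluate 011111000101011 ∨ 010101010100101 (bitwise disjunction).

OR: 1 when either bit is 1
  011111000101011
| 010101010100101
-----------------
  011111010101111
Decimal: 15915 | 10917 = 16047



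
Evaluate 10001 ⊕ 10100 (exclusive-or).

XOR: 1 when bits differ
  10001
^ 10100
-------
  00101
Decimal: 17 ^ 20 = 5



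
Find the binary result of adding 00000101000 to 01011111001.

Add column by column from the right: bit + bit + carry-in; write the sum mod 2, carry 1 when the sum is 2 or 3.
carry:  00111110000
        00000101000
+       01011111001
-------------------
       001100100001
(the carry out of the leftmost column, 0, becomes the leading bit)
Decimal check:
  00000101000 = 32 + 8 = 40
  01011111001 = 512 + 128 + 64 + 32 + 16 + 8 + 1 = 761
  40 + 761 = 801, and 001100100001 = 512 + 256 + 32 + 1 = 801 ✓



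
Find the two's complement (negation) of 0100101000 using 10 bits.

Original: 0100101000
Step 1 - Invert all bits: 1011010111
Step 2 - Add 1: 1011011000
Verification: 0100101000 + 1011011000 = 10000000000; discarding the end carry (carry out of the top bit) leaves the 10-bit value 0000000000, as required for x + (-x)



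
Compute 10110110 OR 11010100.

OR: 1 when either bit is 1
  10110110
| 11010100
----------
  11110110
Decimal: 182 | 212 = 246



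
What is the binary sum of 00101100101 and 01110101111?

Add column by column from the right: bit + bit + carry-in; write the sum mod 2, carry 1 when the sum is 2 or 3.
carry:  11111011110
        00101100101
+       01110101111
-------------------
       010100010100
(the carry out of the leftmost column, 0, becomes the leading bit)
Decimal check:
  00101100101 = 256 + 64 + 32 + 4 + 1 = 357
  01110101111 = 512 + 256 + 128 + 32 + 8 + 4 + 2 + 1 = 943
  357 + 943 = 1300, and 010100010100 = 1024 + 256 + 16 + 4 = 1300 ✓



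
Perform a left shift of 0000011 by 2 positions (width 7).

Original: 0000011 (decimal 3)
Shift left by 2 positions
Append 2 zeros on the right
Result: 0001100 (decimal 12)
Equivalent: 3 << 2 = 3 × 2^2 = 12



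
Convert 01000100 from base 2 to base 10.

Sum of powers of 2 for each 1-bit:
2^2 + 2^6
= 4 + 64
= 68



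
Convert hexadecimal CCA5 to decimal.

Expand by place value (powers of 16):
Digit values: C = 12, A = 10
CCA5 = 12 × 16^3 + 12 × 16^2 + 10 × 16^1 + 5 × 16^0
= 12 × 4096 + 12 × 256 + 10 × 16 + 5 × 1
= 49152 + 3072 + 160 + 5
= 52389



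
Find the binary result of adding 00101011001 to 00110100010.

Add column by column from the right: bit + bit + carry-in; write the sum mod 2, carry 1 when the sum is 2 or 3.
carry:  01000000000
        00101011001
+       00110100010
-------------------
       001011111011
(the carry out of the leftmost column, 0, becomes the leading bit)
Decimal check:
  00101011001 = 256 + 64 + 16 + 8 + 1 = 345
  00110100010 = 256 + 128 + 32 + 2 = 418
  345 + 418 = 763, and 001011111011 = 512 + 128 + 64 + 32 + 16 + 8 + 2 + 1 = 763 ✓



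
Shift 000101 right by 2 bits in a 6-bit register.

Original: 000101 (decimal 5)
Shift right by 2 positions
Drop the 2 low bits; fill with zeros on the left
Result: 000001 (decimal 1)
Equivalent: 5 >> 2 = 5 ÷ 2^2 = 1



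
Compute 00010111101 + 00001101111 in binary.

Add column by column from the right: bit + bit + carry-in; write the sum mod 2, carry 1 when the sum is 2 or 3.
carry:  00111111110
        00010111101
+       00001101111
-------------------
       000100101100
(the carry out of the leftmost column, 0, becomes the leading bit)
Decimal check:
  00010111101 = 128 + 32 + 16 + 8 + 4 + 1 = 189
  00001101111 = 64 + 32 + 8 + 4 + 2 + 1 = 111
  189 + 111 = 300, and 000100101100 = 256 + 32 + 8 + 4 = 300 ✓



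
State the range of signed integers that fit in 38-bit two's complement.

For 38-bit two's complement:
Minimum: -2^37 = -137438953472
Maximum: 2^37 - 1 = 137438953471



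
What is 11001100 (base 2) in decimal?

Sum of powers of 2 for each 1-bit:
2^2 + 2^3 + 2^6 + 2^7
= 4 + 8 + 64 + 128
= 204



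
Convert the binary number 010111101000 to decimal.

Sum of powers of 2 for each 1-bit:
2^3 + 2^5 + 2^6 + 2^7 + 2^8 + 2^10
= 8 + 32 + 64 + 128 + 256 + 1024
= 1512



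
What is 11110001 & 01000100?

AND: 1 only when both bits are 1
  11110001
& 01000100
----------
  01000000
Decimal: 241 & 68 = 64



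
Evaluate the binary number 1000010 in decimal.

Sum of powers of 2 for each 1-bit:
2^1 + 2^6
= 2 + 64
= 66



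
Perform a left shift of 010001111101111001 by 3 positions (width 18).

Original: 010001111101111001 (decimal 73593)
Shift left by 3 positions
Append 3 zeros on the right and drop the 3 high bits that overflow the 18-bit width
Result: 001111101111001000 (decimal 64456)
Equivalent: 73593 << 3 = 73593 × 2^3 = 588744, truncated to 18 bits = 64456



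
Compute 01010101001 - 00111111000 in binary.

Method 1 - Direct subtraction (column by column from the right: bit − bit − borrow-in; if negative, add 2 and borrow 1 from the next column):
borrow: 01111100000
        01010101001
-       00111111000
-------------------
        00010110001

Method 2 - Add two's complement:
Two's complement of 00111111000: invert → 11000000111, add 1 → 11000001000
  01010101001
+ 11000001000
-------------
 100010110001  (end carry out of the top bit = 1)
Discarding the end carry: 00010110001
Decimal check:
  01010101001 = 512 + 128 + 32 + 8 + 1 = 681
  00111111000 = 256 + 128 + 64 + 32 + 16 + 8 = 504
  681 - 504 = 177, and 00010110001 = 128 + 32 + 16 + 1 = 177 ✓



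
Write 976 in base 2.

Using repeated division by 2:
976 ÷ 2 = 488 remainder 0
488 ÷ 2 = 244 remainder 0
244 ÷ 2 = 122 remainder 0
122 ÷ 2 = 61 remainder 0
61 ÷ 2 = 30 remainder 1
30 ÷ 2 = 15 remainder 0
15 ÷ 2 = 7 remainder 1
7 ÷ 2 = 3 remainder 1
3 ÷ 2 = 1 remainder 1
1 ÷ 2 = 0 remainder 1
Reading remainders bottom to top: 1111010000



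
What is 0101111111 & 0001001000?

AND: 1 only when both bits are 1
  0101111111
& 0001001000
------------
  0001001000
Decimal: 383 & 72 = 72



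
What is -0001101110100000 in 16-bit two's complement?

Original: 0001101110100000
Step 1 - Invert all bits: 1110010001011111
Step 2 - Add 1: 1110010001100000
Verification: 0001101110100000 + 1110010001100000 = 10000000000000000; discarding the end carry (carry out of the top bit) leaves the 16-bit value 0000000000000000, as required for x + (-x)



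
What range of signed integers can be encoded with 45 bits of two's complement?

For 45-bit two's complement:
Minimum: -2^44 = -17592186044416
Maximum: 2^44 - 1 = 17592186044415



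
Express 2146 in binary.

Using repeated division by 2:
2146 ÷ 2 = 1073 remainder 0
1073 ÷ 2 = 536 remainder 1
536 ÷ 2 = 268 remainder 0
268 ÷ 2 = 134 remainder 0
134 ÷ 2 = 67 remainder 0
67 ÷ 2 = 33 remainder 1
33 ÷ 2 = 16 remainder 1
16 ÷ 2 = 8 remainder 0
8 ÷ 2 = 4 remainder 0
4 ÷ 2 = 2 remainder 0
2 ÷ 2 = 1 remainder 0
1 ÷ 2 = 0 remainder 1
Reading remainders bottom to top: 100001100010



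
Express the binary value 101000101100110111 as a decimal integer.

Sum of powers of 2 for each 1-bit:
2^0 + 2^1 + 2^2 + 2^4 + 2^5 + 2^8 + 2^9 + 2^11 + 2^15 + 2^17
= 1 + 2 + 4 + 16 + 32 + 256 + 512 + 2048 + 32768 + 131072
= 166711



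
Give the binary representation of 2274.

Using repeated division by 2:
2274 ÷ 2 = 1137 remainder 0
1137 ÷ 2 = 568 remainder 1
568 ÷ 2 = 284 remainder 0
284 ÷ 2 = 142 remainder 0
142 ÷ 2 = 71 remainder 0
71 ÷ 2 = 35 remainder 1
35 ÷ 2 = 17 remainder 1
17 ÷ 2 = 8 remainder 1
8 ÷ 2 = 4 remainder 0
4 ÷ 2 = 2 remainder 0
2 ÷ 2 = 1 remainder 0
1 ÷ 2 = 0 remainder 1
Reading remainders bottom to top: 100011100010



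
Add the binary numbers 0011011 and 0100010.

Add column by column from the right: bit + bit + carry-in; write the sum mod 2, carry 1 when the sum is 2 or 3.
carry:  0000100
        0011011
+       0100010
---------------
       00111101
(the carry out of the leftmost column, 0, becomes the leading bit)
Decimal check:
  0011011 = 16 + 8 + 2 + 1 = 27
  0100010 = 32 + 2 = 34
  27 + 34 = 61, and 00111101 = 32 + 16 + 8 + 4 + 1 = 61 ✓



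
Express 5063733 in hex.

Using repeated division by 16 (digits 10–15 are A–F):
5063733 ÷ 16 = 316483 remainder 5
316483 ÷ 16 = 19780 remainder 3
19780 ÷ 16 = 1236 remainder 4
1236 ÷ 16 = 77 remainder 4
77 ÷ 16 = 4 remainder 13 (D)
4 ÷ 16 = 0 remainder 4
Reading remainders bottom to top: 4D4435



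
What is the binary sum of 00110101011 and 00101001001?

Add column by column from the right: bit + bit + carry-in; write the sum mod 2, carry 1 when the sum is 2 or 3.
carry:  01000010110
        00110101011
+       00101001001
-------------------
       001011110100
(the carry out of the leftmost column, 0, becomes the leading bit)
Decimal check:
  00110101011 = 256 + 128 + 32 + 8 + 2 + 1 = 427
  00101001001 = 256 + 64 + 8 + 1 = 329
  427 + 329 = 756, and 001011110100 = 512 + 128 + 64 + 32 + 16 + 4 = 756 ✓



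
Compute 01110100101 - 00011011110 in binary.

Method 1 - Direct subtraction (column by column from the right: bit − bit − borrow-in; if negative, add 2 and borrow 1 from the next column):
borrow: 00110111100
        01110100101
-       00011011110
-------------------
        01011000111

Method 2 - Add two's complement:
Two's complement of 00011011110: invert → 11100100001, add 1 → 11100100010
  01110100101
+ 11100100010
-------------
 101011000111  (end carry out of the top bit = 1)
Discarding the end carry: 01011000111
Decimal check:
  01110100101 = 512 + 256 + 128 + 32 + 4 + 1 = 933
  00011011110 = 128 + 64 + 16 + 8 + 4 + 2 = 222
  933 - 222 = 711, and 01011000111 = 512 + 128 + 64 + 4 + 2 + 1 = 711 ✓



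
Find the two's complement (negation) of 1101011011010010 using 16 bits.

Original (sign bit 1, negative): 1101011011010010
Step 1 - Invert all bits: 0010100100101101
Step 2 - Add 1: 0010100100101110
Verification: 1101011011010010 + 0010100100101110 = 10000000000000000; discarding the end carry (carry out of the top bit) leaves the 16-bit value 0000000000000000, as required for x + (-x)



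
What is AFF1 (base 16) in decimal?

Expand by place value (powers of 16):
Digit values: A = 10, F = 15
AFF1 = 10 × 16^3 + 15 × 16^2 + 15 × 16^1 + 1 × 16^0
= 10 × 4096 + 15 × 256 + 15 × 16 + 1 × 1
= 40960 + 3840 + 240 + 1
= 45041



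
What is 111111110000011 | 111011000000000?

OR: 1 when either bit is 1
  111111110000011
| 111011000000000
-----------------
  111111110000011
Decimal: 32643 | 30208 = 32643



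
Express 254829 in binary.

Using repeated division by 2:
254829 ÷ 2 = 127414 remainder 1
127414 ÷ 2 = 63707 remainder 0
63707 ÷ 2 = 31853 remainder 1
31853 ÷ 2 = 15926 remainder 1
15926 ÷ 2 = 7963 remainder 0
7963 ÷ 2 = 3981 remainder 1
3981 ÷ 2 = 1990 remainder 1
1990 ÷ 2 = 995 remainder 0
995 ÷ 2 = 497 remainder 1
497 ÷ 2 = 248 remainder 1
248 ÷ 2 = 124 remainder 0
124 ÷ 2 = 62 remainder 0
62 ÷ 2 = 31 remainder 0
31 ÷ 2 = 15 remainder 1
15 ÷ 2 = 7 remainder 1
7 ÷ 2 = 3 remainder 1
3 ÷ 2 = 1 remainder 1
1 ÷ 2 = 0 remainder 1
Reading remainders bottom to top: 111110001101101101



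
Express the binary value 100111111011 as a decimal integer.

Sum of powers of 2 for each 1-bit:
2^0 + 2^1 + 2^3 + 2^4 + 2^5 + 2^6 + 2^7 + 2^8 + 2^11
= 1 + 2 + 8 + 16 + 32 + 64 + 128 + 256 + 2048
= 2555



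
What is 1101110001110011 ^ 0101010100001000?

XOR: 1 when bits differ
  1101110001110011
^ 0101010100001000
------------------
  1000100101111011
Decimal: 56435 ^ 21768 = 35195



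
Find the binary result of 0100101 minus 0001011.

Method 1 - Direct subtraction (column by column from the right: bit − bit − borrow-in; if negative, add 2 and borrow 1 from the next column):
borrow: 0110100
        0100101
-       0001011
---------------
        0011010

Method 2 - Add two's complement:
Two's complement of 0001011: invert → 1110100, add 1 → 1110101
  0100101
+ 1110101
---------
 10011010  (end carry out of the top bit = 1)
Discarding the end carry: 0011010
Decimal check:
  0100101 = 32 + 4 + 1 = 37
  0001011 = 8 + 2 + 1 = 11
  37 - 11 = 26, and 0011010 = 16 + 8 + 2 = 26 ✓



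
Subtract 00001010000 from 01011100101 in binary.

Method 1 - Direct subtraction (column by column from the right: bit − bit − borrow-in; if negative, add 2 and borrow 1 from the next column):
borrow: 00000100000
        01011100101
-       00001010000
-------------------
        01010010101

Method 2 - Add two's complement:
Two's complement of 00001010000: invert → 11110101111, add 1 → 11110110000
  01011100101
+ 11110110000
-------------
 101010010101  (end carry out of the top bit = 1)
Discarding the end carry: 01010010101
Decimal check:
  01011100101 = 512 + 128 + 64 + 32 + 4 + 1 = 741
  00001010000 = 64 + 16 = 80
  741 - 80 = 661, and 01010010101 = 512 + 128 + 16 + 4 + 1 = 661 ✓

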